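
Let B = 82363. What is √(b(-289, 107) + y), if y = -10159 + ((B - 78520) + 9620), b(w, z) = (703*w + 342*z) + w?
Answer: I*√163558 ≈ 404.42*I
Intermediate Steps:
b(w, z) = 342*z + 704*w (b(w, z) = (342*z + 703*w) + w = 342*z + 704*w)
y = 3304 (y = -10159 + ((82363 - 78520) + 9620) = -10159 + (3843 + 9620) = -10159 + 13463 = 3304)
√(b(-289, 107) + y) = √((342*107 + 704*(-289)) + 3304) = √((36594 - 203456) + 3304) = √(-166862 + 3304) = √(-163558) = I*√163558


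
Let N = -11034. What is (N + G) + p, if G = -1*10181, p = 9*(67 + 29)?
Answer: -20351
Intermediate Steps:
p = 864 (p = 9*96 = 864)
G = -10181
(N + G) + p = (-11034 - 10181) + 864 = -21215 + 864 = -20351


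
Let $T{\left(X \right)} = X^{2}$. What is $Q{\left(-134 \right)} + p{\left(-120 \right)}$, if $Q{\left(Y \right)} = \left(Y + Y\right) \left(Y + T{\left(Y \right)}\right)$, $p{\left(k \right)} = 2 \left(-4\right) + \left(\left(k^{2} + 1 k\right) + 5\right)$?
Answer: $-4762019$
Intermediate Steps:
$p{\left(k \right)} = -3 + k + k^{2}$ ($p{\left(k \right)} = -8 + \left(\left(k^{2} + k\right) + 5\right) = -8 + \left(\left(k + k^{2}\right) + 5\right) = -8 + \left(5 + k + k^{2}\right) = -3 + k + k^{2}$)
$Q{\left(Y \right)} = 2 Y \left(Y + Y^{2}\right)$ ($Q{\left(Y \right)} = \left(Y + Y\right) \left(Y + Y^{2}\right) = 2 Y \left(Y + Y^{2}\right)$)
$Q{\left(-134 \right)} + p{\left(-120 \right)} = 2 \left(-134\right)^{2} \left(1 - 134\right) - \left(123 - 14400\right) = 2 \cdot 17956 \left(-133\right) - -14277 = -4776296 + 14277 = -4762019$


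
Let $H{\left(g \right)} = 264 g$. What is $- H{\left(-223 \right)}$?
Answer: $58872$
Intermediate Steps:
$- H{\left(-223 \right)} = - 264 \left(-223\right) = \left(-1\right) \left(-58872\right) = 58872$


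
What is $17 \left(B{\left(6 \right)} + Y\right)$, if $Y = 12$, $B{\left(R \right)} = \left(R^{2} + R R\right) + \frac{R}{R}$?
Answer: $1445$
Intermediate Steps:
$B{\left(R \right)} = 1 + 2 R^{2}$ ($B{\left(R \right)} = \left(R^{2} + R^{2}\right) + 1 = 2 R^{2} + 1 = 1 + 2 R^{2}$)
$17 \left(B{\left(6 \right)} + Y\right) = 17 \left(\left(1 + 2 \cdot 6^{2}\right) + 12\right) = 17 \left(\left(1 + 2 \cdot 36\right) + 12\right) = 17 \left(\left(1 + 72\right) + 12\right) = 17 \left(73 + 12\right) = 17 \cdot 85 = 1445$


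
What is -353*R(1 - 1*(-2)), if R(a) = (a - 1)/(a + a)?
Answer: -353/3 ≈ -117.67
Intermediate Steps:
R(a) = (-1 + a)/(2*a) (R(a) = (-1 + a)/((2*a)) = (-1 + a)*(1/(2*a)) = (-1 + a)/(2*a))
-353*R(1 - 1*(-2)) = -353*(-1 + (1 - 1*(-2)))/(2*(1 - 1*(-2))) = -353*(-1 + (1 + 2))/(2*(1 + 2)) = -353*(-1 + 3)/(2*3) = -353*2/(2*3) = -353*⅓ = -353/3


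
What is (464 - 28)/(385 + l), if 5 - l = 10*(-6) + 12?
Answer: 218/219 ≈ 0.99543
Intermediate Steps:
l = 53 (l = 5 - (10*(-6) + 12) = 5 - (-60 + 12) = 5 - 1*(-48) = 5 + 48 = 53)
(464 - 28)/(385 + l) = (464 - 28)/(385 + 53) = 436/438 = 436*(1/438) = 218/219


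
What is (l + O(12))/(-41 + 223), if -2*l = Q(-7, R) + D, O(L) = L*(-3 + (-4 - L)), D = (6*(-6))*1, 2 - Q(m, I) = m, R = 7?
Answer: -33/28 ≈ -1.1786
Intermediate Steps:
Q(m, I) = 2 - m
D = -36 (D = -36*1 = -36)
O(L) = L*(-7 - L)
l = 27/2 (l = -((2 - 1*(-7)) - 36)/2 = -((2 + 7) - 36)/2 = -(9 - 36)/2 = -1/2*(-27) = 27/2 ≈ 13.500)
(l + O(12))/(-41 + 223) = (27/2 - 1*12*(7 + 12))/(-41 + 223) = (27/2 - 1*12*19)/182 = (27/2 - 228)*(1/182) = -429/2*1/182 = -33/28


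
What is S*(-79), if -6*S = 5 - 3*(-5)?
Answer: 790/3 ≈ 263.33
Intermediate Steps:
S = -10/3 (S = -(5 - 3*(-5))/6 = -(5 + 15)/6 = -1/6*20 = -10/3 ≈ -3.3333)
S*(-79) = -10/3*(-79) = 790/3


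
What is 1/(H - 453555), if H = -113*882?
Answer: -1/553221 ≈ -1.8076e-6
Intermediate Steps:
H = -99666
1/(H - 453555) = 1/(-99666 - 453555) = 1/(-553221) = -1/553221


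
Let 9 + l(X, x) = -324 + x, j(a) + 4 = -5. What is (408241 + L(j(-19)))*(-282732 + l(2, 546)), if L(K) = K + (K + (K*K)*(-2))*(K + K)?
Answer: -116202889890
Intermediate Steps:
j(a) = -9 (j(a) = -4 - 5 = -9)
l(X, x) = -333 + x (l(X, x) = -9 + (-324 + x) = -333 + x)
L(K) = K + 2*K*(K - 2*K²) (L(K) = K + (K + K²*(-2))*(2*K) = K + (K - 2*K²)*(2*K) = K + 2*K*(K - 2*K²))
(408241 + L(j(-19)))*(-282732 + l(2, 546)) = (408241 - 9*(1 - 4*(-9)² + 2*(-9)))*(-282732 + (-333 + 546)) = (408241 - 9*(1 - 4*81 - 18))*(-282732 + 213) = (408241 - 9*(1 - 324 - 18))*(-282519) = (408241 - 9*(-341))*(-282519) = (408241 + 3069)*(-282519) = 411310*(-282519) = -116202889890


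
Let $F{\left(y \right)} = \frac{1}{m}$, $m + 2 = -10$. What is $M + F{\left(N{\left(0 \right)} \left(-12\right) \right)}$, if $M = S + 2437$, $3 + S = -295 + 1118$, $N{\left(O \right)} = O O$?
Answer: $\frac{39083}{12} \approx 3256.9$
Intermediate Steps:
$N{\left(O \right)} = O^{2}$
$m = -12$ ($m = -2 - 10 = -12$)
$S = 820$ ($S = -3 + \left(-295 + 1118\right) = -3 + 823 = 820$)
$F{\left(y \right)} = - \frac{1}{12}$ ($F{\left(y \right)} = \frac{1}{-12} = - \frac{1}{12}$)
$M = 3257$ ($M = 820 + 2437 = 3257$)
$M + F{\left(N{\left(0 \right)} \left(-12\right) \right)} = 3257 - \frac{1}{12} = \frac{39083}{12}$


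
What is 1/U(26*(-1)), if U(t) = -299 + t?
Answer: -1/325 ≈ -0.0030769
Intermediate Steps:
1/U(26*(-1)) = 1/(-299 + 26*(-1)) = 1/(-299 - 26) = 1/(-325) = -1/325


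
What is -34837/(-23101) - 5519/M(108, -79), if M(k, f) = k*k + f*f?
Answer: 496262066/413623405 ≈ 1.1998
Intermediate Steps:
M(k, f) = f² + k² (M(k, f) = k² + f² = f² + k²)
-34837/(-23101) - 5519/M(108, -79) = -34837/(-23101) - 5519/((-79)² + 108²) = -34837*(-1/23101) - 5519/(6241 + 11664) = 34837/23101 - 5519/17905 = 496262066/413623405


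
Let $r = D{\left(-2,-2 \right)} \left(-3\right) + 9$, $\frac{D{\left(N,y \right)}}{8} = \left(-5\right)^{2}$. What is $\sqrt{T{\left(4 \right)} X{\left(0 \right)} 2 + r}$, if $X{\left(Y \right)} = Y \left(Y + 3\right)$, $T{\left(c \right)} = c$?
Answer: $i \sqrt{591} \approx 24.31 i$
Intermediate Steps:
$X{\left(Y \right)} = Y \left(3 + Y\right)$
$D{\left(N,y \right)} = 200$ ($D{\left(N,y \right)} = 8 \left(-5\right)^{2} = 8 \cdot 25 = 200$)
$r = -591$ ($r = 200 \left(-3\right) + 9 = -600 + 9 = -591$)
$\sqrt{T{\left(4 \right)} X{\left(0 \right)} 2 + r} = \sqrt{4 \cdot 0 \left(3 + 0\right) 2 - 591} = \sqrt{4 \cdot 0 \cdot 3 \cdot 2 - 591} = \sqrt{4 \cdot 0 \cdot 2 - 591} = \sqrt{0 \cdot 2 - 591} = \sqrt{0 - 591} = \sqrt{-591} = i \sqrt{591}$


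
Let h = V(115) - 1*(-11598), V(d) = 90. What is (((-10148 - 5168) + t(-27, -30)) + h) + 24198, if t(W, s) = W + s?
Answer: 20513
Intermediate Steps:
h = 11688 (h = 90 - 1*(-11598) = 90 + 11598 = 11688)
(((-10148 - 5168) + t(-27, -30)) + h) + 24198 = (((-10148 - 5168) + (-27 - 30)) + 11688) + 24198 = ((-15316 - 57) + 11688) + 24198 = (-15373 + 11688) + 24198 = -3685 + 24198 = 20513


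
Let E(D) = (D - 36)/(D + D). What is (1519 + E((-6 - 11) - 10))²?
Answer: 83192641/36 ≈ 2.3109e+6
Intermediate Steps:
E(D) = (-36 + D)/(2*D) (E(D) = (-36 + D)/((2*D)) = (-36 + D)*(1/(2*D)) = (-36 + D)/(2*D))
(1519 + E((-6 - 11) - 10))² = (1519 + (-36 + ((-6 - 11) - 10))/(2*((-6 - 11) - 10)))² = (1519 + (-36 + (-17 - 10))/(2*(-17 - 10)))² = (1519 + (½)*(-36 - 27)/(-27))² = (1519 + (½)*(-1/27)*(-63))² = (1519 + 7/6)² = (9121/6)² = 83192641/36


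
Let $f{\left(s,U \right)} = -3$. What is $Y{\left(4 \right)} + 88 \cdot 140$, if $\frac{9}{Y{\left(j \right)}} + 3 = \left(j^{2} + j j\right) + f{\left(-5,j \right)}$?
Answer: $\frac{320329}{26} \approx 12320.0$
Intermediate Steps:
$Y{\left(j \right)} = \frac{9}{-6 + 2 j^{2}}$ ($Y{\left(j \right)} = \frac{9}{-3 - \left(3 - j^{2} - j j\right)} = \frac{9}{-3 + \left(\left(j^{2} + j^{2}\right) - 3\right)} = \frac{9}{-3 + \left(2 j^{2} - 3\right)} = \frac{9}{-3 + \left(-3 + 2 j^{2}\right)} = \frac{9}{-6 + 2 j^{2}}$)
$Y{\left(4 \right)} + 88 \cdot 140 = \frac{9}{2 \left(-3 + 4^{2}\right)} + 88 \cdot 140 = \frac{9}{2 \left(-3 + 16\right)} + 12320 = \frac{9}{2 \cdot 13} + 12320 = \frac{9}{2} \cdot \frac{1}{13} + 12320 = \frac{9}{26} + 12320 = \frac{320329}{26}$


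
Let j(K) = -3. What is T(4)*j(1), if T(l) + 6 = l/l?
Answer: 15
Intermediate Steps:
T(l) = -5 (T(l) = -6 + l/l = -6 + 1 = -5)
T(4)*j(1) = -5*(-3) = 15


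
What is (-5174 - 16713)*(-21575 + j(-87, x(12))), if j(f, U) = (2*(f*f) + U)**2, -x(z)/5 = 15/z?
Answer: -80175857142223/16 ≈ -5.0110e+12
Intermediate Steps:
x(z) = -75/z
j(f, U) = (U + 2*f**2)**2 (j(f, U) = (2*f**2 + U)**2 = (U + 2*f**2)**2)
(-5174 - 16713)*(-21575 + j(-87, x(12))) = (-5174 - 16713)*(-21575 + (-75/12 + 2*(-87)**2)**2) = -21887*(-21575 + (-75*1/12 + 2*7569)**2) = -21887*(-21575 + (-25/4 + 15138)**2) = -21887*(-21575 + (60527/4)**2) = -21887*(-21575 + 3663517729/16) = -21887*3663172529/16 = -80175857142223/16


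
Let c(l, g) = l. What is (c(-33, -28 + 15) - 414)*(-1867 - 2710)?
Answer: 2045919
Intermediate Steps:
(c(-33, -28 + 15) - 414)*(-1867 - 2710) = (-33 - 414)*(-1867 - 2710) = -447*(-4577) = 2045919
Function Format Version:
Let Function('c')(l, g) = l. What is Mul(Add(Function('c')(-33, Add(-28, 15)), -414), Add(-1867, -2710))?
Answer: 2045919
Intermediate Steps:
Mul(Add(Function('c')(-33, Add(-28, 15)), -414), Add(-1867, -2710)) = Mul(Add(-33, -414), Add(-1867, -2710)) = Mul(-447, -4577) = 2045919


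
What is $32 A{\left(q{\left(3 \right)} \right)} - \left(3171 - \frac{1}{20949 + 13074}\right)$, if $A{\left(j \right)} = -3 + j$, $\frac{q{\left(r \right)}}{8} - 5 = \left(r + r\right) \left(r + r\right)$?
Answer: $\frac{245952268}{34023} \approx 7229.0$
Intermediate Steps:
$q{\left(r \right)} = 40 + 32 r^{2}$ ($q{\left(r \right)} = 40 + 8 \left(r + r\right) \left(r + r\right) = 40 + 8 \cdot 2 r 2 r = 40 + 8 \cdot 4 r^{2} = 40 + 32 r^{2}$)
$32 A{\left(q{\left(3 \right)} \right)} - \left(3171 - \frac{1}{20949 + 13074}\right) = 32 \left(-3 + \left(40 + 32 \cdot 3^{2}\right)\right) - \left(3171 - \frac{1}{20949 + 13074}\right) = 32 \left(-3 + \left(40 + 32 \cdot 9\right)\right) - \left(3171 - \frac{1}{34023}\right) = 32 \left(-3 + \left(40 + 288\right)\right) + \left(-3171 + \frac{1}{34023}\right) = 32 \left(-3 + 328\right) - \frac{107886932}{34023} = 32 \cdot 325 - \frac{107886932}{34023} = 10400 - \frac{107886932}{34023} = \frac{245952268}{34023}$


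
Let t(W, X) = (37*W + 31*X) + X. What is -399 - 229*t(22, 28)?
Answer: -391989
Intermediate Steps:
t(W, X) = 32*X + 37*W (t(W, X) = (31*X + 37*W) + X = 32*X + 37*W)
-399 - 229*t(22, 28) = -399 - 229*(32*28 + 37*22) = -399 - 229*(896 + 814) = -399 - 229*1710 = -399 - 391590 = -391989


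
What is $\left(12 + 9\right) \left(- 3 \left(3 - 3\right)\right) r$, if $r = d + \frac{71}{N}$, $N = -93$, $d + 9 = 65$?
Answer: $0$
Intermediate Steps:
$d = 56$ ($d = -9 + 65 = 56$)
$r = \frac{5137}{93}$ ($r = 56 + \frac{71}{-93} = 56 + 71 \left(- \frac{1}{93}\right) = 56 - \frac{71}{93} = \frac{5137}{93} \approx 55.237$)
$\left(12 + 9\right) \left(- 3 \left(3 - 3\right)\right) r = \left(12 + 9\right) \left(- 3 \left(3 - 3\right)\right) \frac{5137}{93} = 21 \left(\left(-3\right) 0\right) \frac{5137}{93} = 21 \cdot 0 \cdot \frac{5137}{93} = 0 \cdot \frac{5137}{93} = 0$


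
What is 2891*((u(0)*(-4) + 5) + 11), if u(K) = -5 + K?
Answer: 104076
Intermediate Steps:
2891*((u(0)*(-4) + 5) + 11) = 2891*(((-5 + 0)*(-4) + 5) + 11) = 2891*((-5*(-4) + 5) + 11) = 2891*((20 + 5) + 11) = 2891*(25 + 11) = 2891*36 = 104076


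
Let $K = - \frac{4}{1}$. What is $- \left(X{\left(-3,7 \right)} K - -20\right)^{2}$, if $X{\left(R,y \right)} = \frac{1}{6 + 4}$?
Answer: $- \frac{9604}{25} \approx -384.16$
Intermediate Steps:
$X{\left(R,y \right)} = \frac{1}{10}$
$K = -4$ ($K = \left(-4\right) 1 = -4$)
$- \left(X{\left(-3,7 \right)} K - -20\right)^{2} = - \left(\frac{1}{10} \left(-4\right) - -20\right)^{2} = - \left(- \frac{2}{5} + \left(-21 + 41\right)\right)^{2} = - \left(- \frac{2}{5} + 20\right)^{2} = - \left(\frac{98}{5}\right)^{2} = \left(-1\right) \frac{9604}{25} = - \frac{9604}{25}$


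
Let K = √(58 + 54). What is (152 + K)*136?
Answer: 20672 + 544*√7 ≈ 22111.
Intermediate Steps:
K = 4*√7 (K = √112 = 4*√7 ≈ 10.583)
(152 + K)*136 = (152 + 4*√7)*136 = 20672 + 544*√7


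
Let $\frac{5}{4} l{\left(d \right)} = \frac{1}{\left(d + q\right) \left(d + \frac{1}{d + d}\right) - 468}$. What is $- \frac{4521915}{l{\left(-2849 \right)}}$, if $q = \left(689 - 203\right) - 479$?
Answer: $- \frac{74503770921983475}{1628} \approx -4.5764 \cdot 10^{13}$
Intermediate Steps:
$q = 7$ ($q = \left(689 - 203\right) - 479 = 486 - 479 = 7$)
$l{\left(d \right)} = \frac{4}{5 \left(-468 + \left(7 + d\right) \left(d + \frac{1}{2 d}\right)\right)}$ ($l{\left(d \right)} = \frac{4}{5 \left(\left(d + 7\right) \left(d + \frac{1}{d + d}\right) - 468\right)} = \frac{4}{5 \left(\left(7 + d\right) \left(d + \frac{1}{2 d}\right) - 468\right)} = \frac{4}{5 \left(-468 + \left(7 + d\right) \left(d + \frac{1}{2 d}\right)\right)}$)
$- \frac{4521915}{l{\left(-2849 \right)}} = - \frac{4521915}{\frac{8}{5} \left(-2849\right) \frac{1}{7 - -2663815 + 2 \left(-2849\right)^{3} + 14 \left(-2849\right)^{2}}} = - \frac{4521915}{\frac{8}{5} \left(-2849\right) \frac{1}{7 + 2663815 + 2 \left(-23124766049\right) + 14 \cdot 8116801}} = - \frac{4521915}{\frac{8}{5} \left(-2849\right) \frac{1}{7 + 2663815 - 46249532098 + 113635214}} = - \frac{4521915}{\frac{8}{5} \left(-2849\right) \frac{1}{-46133233062}} = - \frac{4521915}{\frac{8}{5} \left(-2849\right) \left(- \frac{1}{46133233062}\right)} = - \frac{4521915}{\frac{1628}{16476154665}} = \left(-4521915\right) \frac{16476154665}{1628} = - \frac{74503770921983475}{1628}$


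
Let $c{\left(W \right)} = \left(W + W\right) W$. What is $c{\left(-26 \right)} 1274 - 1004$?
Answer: $1721444$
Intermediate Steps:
$c{\left(W \right)} = 2 W^{2}$ ($c{\left(W \right)} = 2 W W = 2 W^{2}$)
$c{\left(-26 \right)} 1274 - 1004 = 2 \left(-26\right)^{2} \cdot 1274 - 1004 = 2 \cdot 676 \cdot 1274 - 1004 = 1352 \cdot 1274 - 1004 = 1722448 - 1004 = 1721444$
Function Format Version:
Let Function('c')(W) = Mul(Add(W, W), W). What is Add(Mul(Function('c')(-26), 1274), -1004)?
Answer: 1721444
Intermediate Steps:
Function('c')(W) = Mul(2, Pow(W, 2)) (Function('c')(W) = Mul(Mul(2, W), W) = Mul(2, Pow(W, 2)))
Add(Mul(Function('c')(-26), 1274), -1004) = Add(Mul(Mul(2, Pow(-26, 2)), 1274), -1004) = Add(Mul(Mul(2, 676), 1274), -1004) = Add(Mul(1352, 1274), -1004) = Add(1722448, -1004) = 1721444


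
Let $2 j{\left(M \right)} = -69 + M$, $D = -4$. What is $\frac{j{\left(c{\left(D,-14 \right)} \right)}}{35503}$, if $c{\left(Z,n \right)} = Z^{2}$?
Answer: $- \frac{53}{71006} \approx -0.00074642$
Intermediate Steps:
$j{\left(M \right)} = - \frac{69}{2} + \frac{M}{2}$ ($j{\left(M \right)} = \frac{-69 + M}{2} = - \frac{69}{2} + \frac{M}{2}$)
$\frac{j{\left(c{\left(D,-14 \right)} \right)}}{35503} = \frac{- \frac{69}{2} + \frac{\left(-4\right)^{2}}{2}}{35503} = \left(- \frac{69}{2} + \frac{1}{2} \cdot 16\right) \frac{1}{35503} = \left(- \frac{69}{2} + 8\right) \frac{1}{35503} = \left(- \frac{53}{2}\right) \frac{1}{35503} = - \frac{53}{71006}$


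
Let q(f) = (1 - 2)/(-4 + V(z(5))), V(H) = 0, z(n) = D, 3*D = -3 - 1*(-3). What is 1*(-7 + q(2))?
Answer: -27/4 ≈ -6.7500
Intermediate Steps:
D = 0 (D = (-3 - 1*(-3))/3 = (-3 + 3)/3 = (⅓)*0 = 0)
z(n) = 0
q(f) = ¼ (q(f) = (1 - 2)/(-4 + 0) = -1/(-4) = -1*(-¼) = ¼)
1*(-7 + q(2)) = 1*(-7 + ¼) = 1*(-27/4) = -27/4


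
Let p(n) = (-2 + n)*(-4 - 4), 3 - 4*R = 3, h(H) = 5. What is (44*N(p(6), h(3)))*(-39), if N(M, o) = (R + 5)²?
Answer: -42900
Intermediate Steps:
R = 0 (R = ¾ - ¼*3 = ¾ - ¾ = 0)
p(n) = 16 - 8*n (p(n) = (-2 + n)*(-8) = 16 - 8*n)
N(M, o) = 25 (N(M, o) = (0 + 5)² = 5² = 25)
(44*N(p(6), h(3)))*(-39) = (44*25)*(-39) = 1100*(-39) = -42900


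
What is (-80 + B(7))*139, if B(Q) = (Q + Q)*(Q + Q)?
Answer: 16124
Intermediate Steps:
B(Q) = 4*Q**2 (B(Q) = (2*Q)*(2*Q) = 4*Q**2)
(-80 + B(7))*139 = (-80 + 4*7**2)*139 = (-80 + 4*49)*139 = (-80 + 196)*139 = 116*139 = 16124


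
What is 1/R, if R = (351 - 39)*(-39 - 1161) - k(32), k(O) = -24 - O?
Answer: -1/374344 ≈ -2.6713e-6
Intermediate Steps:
R = -374344 (R = (351 - 39)*(-39 - 1161) - (-24 - 1*32) = 312*(-1200) - (-24 - 32) = -374400 - 1*(-56) = -374400 + 56 = -374344)
1/R = 1/(-374344) = -1/374344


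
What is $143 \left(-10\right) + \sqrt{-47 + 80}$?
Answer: $-1430 + \sqrt{33} \approx -1424.3$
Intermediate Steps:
$143 \left(-10\right) + \sqrt{-47 + 80} = -1430 + \sqrt{33}$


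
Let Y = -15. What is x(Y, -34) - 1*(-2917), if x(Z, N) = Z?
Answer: 2902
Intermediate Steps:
x(Y, -34) - 1*(-2917) = -15 - 1*(-2917) = -15 + 2917 = 2902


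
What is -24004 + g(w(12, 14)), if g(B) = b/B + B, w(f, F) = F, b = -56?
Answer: -23994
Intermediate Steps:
g(B) = B - 56/B (g(B) = -56/B + B = B - 56/B)
-24004 + g(w(12, 14)) = -24004 + (14 - 56/14) = -24004 + (14 - 56*1/14) = -24004 + (14 - 4) = -24004 + 10 = -23994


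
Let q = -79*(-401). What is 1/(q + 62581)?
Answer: 1/94260 ≈ 1.0609e-5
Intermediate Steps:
q = 31679
1/(q + 62581) = 1/(31679 + 62581) = 1/94260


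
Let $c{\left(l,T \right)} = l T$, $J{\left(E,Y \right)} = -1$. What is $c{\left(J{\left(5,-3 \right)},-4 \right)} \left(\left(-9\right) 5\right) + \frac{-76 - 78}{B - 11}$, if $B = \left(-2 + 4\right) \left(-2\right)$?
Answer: $- \frac{2546}{15} \approx -169.73$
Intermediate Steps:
$B = -4$ ($B = 2 \left(-2\right) = -4$)
$c{\left(l,T \right)} = T l$
$c{\left(J{\left(5,-3 \right)},-4 \right)} \left(\left(-9\right) 5\right) + \frac{-76 - 78}{B - 11} = \left(-4\right) \left(-1\right) \left(\left(-9\right) 5\right) + \frac{-76 - 78}{-4 - 11} = 4 \left(-45\right) - \frac{154}{-15} = -180 - - \frac{154}{15} = -180 + \frac{154}{15} = - \frac{2546}{15}$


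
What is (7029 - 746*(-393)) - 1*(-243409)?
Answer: 543616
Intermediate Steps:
(7029 - 746*(-393)) - 1*(-243409) = (7029 + 293178) + 243409 = 300207 + 243409 = 543616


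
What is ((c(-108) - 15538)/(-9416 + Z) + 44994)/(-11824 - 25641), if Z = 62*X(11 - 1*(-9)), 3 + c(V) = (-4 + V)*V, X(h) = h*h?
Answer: -692184251/576361560 ≈ -1.2010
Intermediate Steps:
X(h) = h²
c(V) = -3 + V*(-4 + V) (c(V) = -3 + (-4 + V)*V = -3 + V*(-4 + V))
Z = 24800 (Z = 62*(11 - 1*(-9))² = 62*(11 + 9)² = 62*20² = 62*400 = 24800)
((c(-108) - 15538)/(-9416 + Z) + 44994)/(-11824 - 25641) = (((-3 + (-108)² - 4*(-108)) - 15538)/(-9416 + 24800) + 44994)/(-11824 - 25641) = (((-3 + 11664 + 432) - 15538)/15384 + 44994)/(-37465) = ((12093 - 15538)*(1/15384) + 44994)*(-1/37465) = (-3445*1/15384 + 44994)*(-1/37465) = (-3445/15384 + 44994)*(-1/37465) = (692184251/15384)*(-1/37465) = -692184251/576361560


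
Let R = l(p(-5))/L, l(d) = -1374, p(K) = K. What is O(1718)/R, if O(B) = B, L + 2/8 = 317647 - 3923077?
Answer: 12388258339/2748 ≈ 4.5081e+6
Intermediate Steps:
L = -14421721/4 (L = -¼ + (317647 - 3923077) = -¼ - 3605430 = -14421721/4 ≈ -3.6054e+6)
R = 5496/14421721 (R = -1374/(-14421721/4) = -1374*(-4/14421721) = 5496/14421721 ≈ 0.00038109)
O(1718)/R = 1718/(5496/14421721) = 1718*(14421721/5496) = 12388258339/2748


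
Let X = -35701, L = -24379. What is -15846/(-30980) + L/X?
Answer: 660489733/553008490 ≈ 1.1944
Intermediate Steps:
-15846/(-30980) + L/X = -15846/(-30980) - 24379/(-35701) = -15846*(-1/30980) - 24379*(-1/35701) = 7923/15490 + 24379/35701 = 660489733/553008490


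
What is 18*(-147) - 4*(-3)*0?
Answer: -2646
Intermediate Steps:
18*(-147) - 4*(-3)*0 = -2646 + 12*0 = -2646 + 0 = -2646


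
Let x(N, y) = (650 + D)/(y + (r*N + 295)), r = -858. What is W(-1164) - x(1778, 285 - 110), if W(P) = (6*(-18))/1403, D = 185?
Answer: -163534327/2139650762 ≈ -0.076430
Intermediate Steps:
W(P) = -108/1403 (W(P) = -108*1/1403 = -108/1403)
x(N, y) = 835/(295 + y - 858*N) (x(N, y) = (650 + 185)/(y + (-858*N + 295)) = 835/(y + (295 - 858*N)) = 835/(295 + y - 858*N))
W(-1164) - x(1778, 285 - 110) = -108/1403 - 835/(295 + (285 - 110) - 858*1778) = -108/1403 - 835/(295 + 175 - 1525524) = -108/1403 - 835/(-1525054) = -108/1403 - 835*(-1)/1525054 = -108/1403 - 1*(-835/1525054) = -108/1403 + 835/1525054 = -163534327/2139650762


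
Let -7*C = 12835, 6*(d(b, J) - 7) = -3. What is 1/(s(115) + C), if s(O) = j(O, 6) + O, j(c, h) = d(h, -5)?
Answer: -14/23969 ≈ -0.00058409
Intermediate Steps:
d(b, J) = 13/2 (d(b, J) = 7 + (1/6)*(-3) = 7 - 1/2 = 13/2)
C = -12835/7 (C = -1/7*12835 = -12835/7 ≈ -1833.6)
j(c, h) = 13/2
s(O) = 13/2 + O
1/(s(115) + C) = 1/((13/2 + 115) - 12835/7) = 1/(243/2 - 12835/7) = 1/(-23969/14) = -14/23969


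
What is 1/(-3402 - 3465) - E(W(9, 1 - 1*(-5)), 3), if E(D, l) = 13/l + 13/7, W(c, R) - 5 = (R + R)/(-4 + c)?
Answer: -6073/981 ≈ -6.1906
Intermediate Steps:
W(c, R) = 5 + 2*R/(-4 + c) (W(c, R) = 5 + (R + R)/(-4 + c) = 5 + (2*R)/(-4 + c) = 5 + 2*R/(-4 + c))
E(D, l) = 13/7 + 13/l (E(D, l) = 13/l + 13*(⅐) = 13/l + 13/7 = 13/7 + 13/l)
1/(-3402 - 3465) - E(W(9, 1 - 1*(-5)), 3) = 1/(-3402 - 3465) - (13/7 + 13/3) = 1/(-6867) - (13/7 + 13*(⅓)) = -1/6867 - (13/7 + 13/3) = -1/6867 - 1*130/21 = -1/6867 - 130/21 = -6073/981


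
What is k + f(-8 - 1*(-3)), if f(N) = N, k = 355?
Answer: 350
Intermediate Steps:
k + f(-8 - 1*(-3)) = 355 + (-8 - 1*(-3)) = 355 + (-8 + 3) = 355 - 5 = 350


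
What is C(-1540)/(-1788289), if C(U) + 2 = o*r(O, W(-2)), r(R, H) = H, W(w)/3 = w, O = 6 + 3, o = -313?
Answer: -1876/1788289 ≈ -0.0010490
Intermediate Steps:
O = 9
W(w) = 3*w
C(U) = 1876 (C(U) = -2 - 939*(-2) = -2 - 313*(-6) = -2 + 1878 = 1876)
C(-1540)/(-1788289) = 1876/(-1788289) = 1876*(-1/1788289) = -1876/1788289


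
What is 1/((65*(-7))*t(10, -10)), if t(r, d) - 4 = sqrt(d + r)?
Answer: -1/1820 ≈ -0.00054945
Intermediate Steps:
t(r, d) = 4 + sqrt(d + r)
1/((65*(-7))*t(10, -10)) = 1/((65*(-7))*(4 + sqrt(-10 + 10))) = 1/(-455*(4 + sqrt(0))) = 1/(-455*(4 + 0)) = 1/(-455*4) = 1/(-1820) = -1/1820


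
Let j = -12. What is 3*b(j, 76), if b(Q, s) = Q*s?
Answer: -2736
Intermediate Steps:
3*b(j, 76) = 3*(-12*76) = 3*(-912) = -2736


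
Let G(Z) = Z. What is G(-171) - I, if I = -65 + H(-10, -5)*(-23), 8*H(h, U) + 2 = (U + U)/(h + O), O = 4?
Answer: -2567/24 ≈ -106.96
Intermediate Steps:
H(h, U) = -1/4 + U/(4*(4 + h)) (H(h, U) = -1/4 + ((U + U)/(h + 4))/8 = -1/4 + ((2*U)/(4 + h))/8 = -1/4 + (2*U/(4 + h))/8 = -1/4 + U/(4*(4 + h)))
I = -1537/24 (I = -65 + ((-4 - 5 - 1*(-10))/(4*(4 - 10)))*(-23) = -65 + ((1/4)*(-4 - 5 + 10)/(-6))*(-23) = -65 + ((1/4)*(-1/6)*1)*(-23) = -65 - 1/24*(-23) = -65 + 23/24 = -1537/24 ≈ -64.042)
G(-171) - I = -171 - 1*(-1537/24) = -171 + 1537/24 = -2567/24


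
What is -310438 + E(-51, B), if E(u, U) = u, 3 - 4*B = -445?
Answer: -310489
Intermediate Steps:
B = 112 (B = ¾ - ¼*(-445) = ¾ + 445/4 = 112)
-310438 + E(-51, B) = -310438 - 51 = -310489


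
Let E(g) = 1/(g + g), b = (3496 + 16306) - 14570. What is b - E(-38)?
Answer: 397633/76 ≈ 5232.0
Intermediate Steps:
b = 5232 (b = 19802 - 14570 = 5232)
E(g) = 1/(2*g)
b - E(-38) = 5232 - 1/(2*(-38)) = 5232 - (-1)/(2*38) = 5232 - 1*(-1/76) = 5232 + 1/76 = 397633/76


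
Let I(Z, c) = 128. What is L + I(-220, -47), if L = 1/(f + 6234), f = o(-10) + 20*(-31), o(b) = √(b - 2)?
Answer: 2017091319/15758504 - I*√3/15758504 ≈ 128.0 - 1.0991e-7*I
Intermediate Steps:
o(b) = √(-2 + b)
f = -620 + 2*I*√3 (f = √(-2 - 10) + 20*(-31) = √(-12) - 620 = 2*I*√3 - 620 = -620 + 2*I*√3 ≈ -620.0 + 3.4641*I)
L = 1/(5614 + 2*I*√3) (L = 1/((-620 + 2*I*√3) + 6234) = 1/(5614 + 2*I*√3) ≈ 0.00017813 - 1.1e-7*I)
L + I(-220, -47) = (2807/15758504 - I*√3/15758504) + 128 = 2017091319/15758504 - I*√3/15758504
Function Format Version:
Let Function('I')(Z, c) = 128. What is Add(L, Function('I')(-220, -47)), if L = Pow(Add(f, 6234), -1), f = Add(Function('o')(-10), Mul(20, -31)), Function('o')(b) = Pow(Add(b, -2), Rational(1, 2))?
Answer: Add(Rational(2017091319, 15758504), Mul(Rational(-1, 15758504), I, Pow(3, Rational(1, 2)))) ≈ Add(128.00, Mul(-1.0991e-7, I))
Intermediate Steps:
Function('o')(b) = Pow(Add(-2, b), Rational(1, 2))
f = Add(-620, Mul(2, I, Pow(3, Rational(1, 2)))) (f = Add(Pow(Add(-2, -10), Rational(1, 2)), Mul(20, -31)) = Add(Pow(-12, Rational(1, 2)), -620) = Add(Mul(2, I, Pow(3, Rational(1, 2))), -620) = Add(-620, Mul(2, I, Pow(3, Rational(1, 2)))) ≈ Add(-620.00, Mul(3.4641, I)))
L = Pow(Add(5614, Mul(2, I, Pow(3, Rational(1, 2)))), -1) (L = Pow(Add(Add(-620, Mul(2, I, Pow(3, Rational(1, 2)))), 6234), -1) = Pow(Add(5614, Mul(2, I, Pow(3, Rational(1, 2)))), -1) ≈ Add(0.00017813, Mul(-1.10e-7, I)))
Add(L, Function('I')(-220, -47)) = Add(Add(Rational(2807, 15758504), Mul(Rational(-1, 15758504), I, Pow(3, Rational(1, 2)))), 128) = Add(Rational(2017091319, 15758504), Mul(Rational(-1, 15758504), I, Pow(3, Rational(1, 2))))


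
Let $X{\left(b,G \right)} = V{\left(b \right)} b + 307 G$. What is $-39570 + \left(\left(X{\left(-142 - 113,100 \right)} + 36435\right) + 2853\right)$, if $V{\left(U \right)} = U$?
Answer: $95443$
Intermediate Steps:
$X{\left(b,G \right)} = b^{2} + 307 G$ ($X{\left(b,G \right)} = b b + 307 G = b^{2} + 307 G$)
$-39570 + \left(\left(X{\left(-142 - 113,100 \right)} + 36435\right) + 2853\right) = -39570 + \left(\left(\left(\left(-142 - 113\right)^{2} + 307 \cdot 100\right) + 36435\right) + 2853\right) = -39570 + \left(\left(\left(\left(-255\right)^{2} + 30700\right) + 36435\right) + 2853\right) = -39570 + \left(\left(\left(65025 + 30700\right) + 36435\right) + 2853\right) = -39570 + \left(\left(95725 + 36435\right) + 2853\right) = -39570 + \left(132160 + 2853\right) = -39570 + 135013 = 95443$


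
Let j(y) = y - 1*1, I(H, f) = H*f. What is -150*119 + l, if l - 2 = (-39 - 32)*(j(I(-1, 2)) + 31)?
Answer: -19836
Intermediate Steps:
j(y) = -1 + y (j(y) = y - 1 = -1 + y)
l = -1986 (l = 2 + (-39 - 32)*((-1 - 1*2) + 31) = 2 - 71*((-1 - 2) + 31) = 2 - 71*(-3 + 31) = 2 - 71*28 = 2 - 1988 = -1986)
-150*119 + l = -150*119 - 1986 = -17850 - 1986 = -19836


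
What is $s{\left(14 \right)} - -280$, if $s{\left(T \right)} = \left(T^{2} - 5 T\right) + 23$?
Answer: $429$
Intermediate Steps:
$s{\left(T \right)} = 23 + T^{2} - 5 T$
$s{\left(14 \right)} - -280 = \left(23 + 14^{2} - 70\right) - -280 = \left(23 + 196 - 70\right) + 280 = 149 + 280 = 429$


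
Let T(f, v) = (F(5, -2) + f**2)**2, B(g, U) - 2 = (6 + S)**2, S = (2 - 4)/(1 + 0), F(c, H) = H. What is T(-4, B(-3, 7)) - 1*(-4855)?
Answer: 5051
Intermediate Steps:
S = -2 (S = -2/1 = -2*1 = -2)
B(g, U) = 18 (B(g, U) = 2 + (6 - 2)**2 = 2 + 4**2 = 2 + 16 = 18)
T(f, v) = (-2 + f**2)**2
T(-4, B(-3, 7)) - 1*(-4855) = (-2 + (-4)**2)**2 - 1*(-4855) = (-2 + 16)**2 + 4855 = 14**2 + 4855 = 196 + 4855 = 5051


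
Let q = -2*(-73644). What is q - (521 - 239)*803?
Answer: -79158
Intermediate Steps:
q = 147288
q - (521 - 239)*803 = 147288 - (521 - 239)*803 = 147288 - 282*803 = 147288 - 1*226446 = 147288 - 226446 = -79158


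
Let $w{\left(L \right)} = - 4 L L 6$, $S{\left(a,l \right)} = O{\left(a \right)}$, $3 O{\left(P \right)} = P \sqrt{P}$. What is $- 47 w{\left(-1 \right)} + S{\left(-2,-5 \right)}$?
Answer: $1128 - \frac{2 i \sqrt{2}}{3} \approx 1128.0 - 0.94281 i$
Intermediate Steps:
$O{\left(P \right)} = \frac{P^{\frac{3}{2}}}{3}$ ($O{\left(P \right)} = \frac{P \sqrt{P}}{3} = \frac{P^{\frac{3}{2}}}{3}$)
$S{\left(a,l \right)} = \frac{a^{\frac{3}{2}}}{3}$
$w{\left(L \right)} = - 24 L^{2}$ ($w{\left(L \right)} = - 4 L^{2} \cdot 6 = - 4 \cdot 6 L^{2} = - 24 L^{2}$)
$- 47 w{\left(-1 \right)} + S{\left(-2,-5 \right)} = - 47 \left(- 24 \left(-1\right)^{2}\right) + \frac{\left(-2\right)^{\frac{3}{2}}}{3} = - 47 \left(\left(-24\right) 1\right) + \frac{\left(-2\right) i \sqrt{2}}{3} = \left(-47\right) \left(-24\right) - \frac{2 i \sqrt{2}}{3} = 1128 - \frac{2 i \sqrt{2}}{3}$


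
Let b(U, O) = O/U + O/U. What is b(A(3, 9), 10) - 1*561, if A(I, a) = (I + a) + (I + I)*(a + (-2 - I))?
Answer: -5044/9 ≈ -560.44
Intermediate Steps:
A(I, a) = I + a + 2*I*(-2 + a - I) (A(I, a) = (I + a) + (2*I)*(-2 + a - I) = (I + a) + 2*I*(-2 + a - I) = I + a + 2*I*(-2 + a - I))
b(U, O) = 2*O/U
b(A(3, 9), 10) - 1*561 = 2*10/(9 - 3*3 - 2*3**2 + 2*3*9) - 1*561 = 2*10/(9 - 9 - 2*9 + 54) - 561 = 2*10/(9 - 9 - 18 + 54) - 561 = 2*10/36 - 561 = 2*10*(1/36) - 561 = 5/9 - 561 = -5044/9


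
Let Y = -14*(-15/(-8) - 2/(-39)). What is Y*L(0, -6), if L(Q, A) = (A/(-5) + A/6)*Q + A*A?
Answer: -12621/13 ≈ -970.85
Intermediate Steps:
L(Q, A) = A**2 - A*Q/30 (L(Q, A) = (A*(-1/5) + A*(1/6))*Q + A**2 = (-A/5 + A/6)*Q + A**2 = (-A/30)*Q + A**2 = -A*Q/30 + A**2 = A**2 - A*Q/30)
Y = -4207/156 (Y = -14*(-15*(-1/8) - 2*(-1/39)) = -14*(15/8 + 2/39) = -14*601/312 = -4207/156 ≈ -26.968)
Y*L(0, -6) = -4207*(-6)*(-1*0 + 30*(-6))/4680 = -4207*(-6)*(0 - 180)/4680 = -4207*(-6)*(-180)/4680 = -4207/156*36 = -12621/13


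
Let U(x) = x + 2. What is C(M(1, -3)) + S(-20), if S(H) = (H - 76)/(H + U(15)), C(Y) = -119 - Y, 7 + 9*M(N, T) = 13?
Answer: -263/3 ≈ -87.667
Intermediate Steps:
M(N, T) = ⅔ (M(N, T) = -7/9 + (⅑)*13 = -7/9 + 13/9 = ⅔)
U(x) = 2 + x
S(H) = (-76 + H)/(17 + H) (S(H) = (H - 76)/(H + (2 + 15)) = (-76 + H)/(H + 17) = (-76 + H)/(17 + H))
C(M(1, -3)) + S(-20) = (-119 - 1*⅔) + (-76 - 20)/(17 - 20) = (-119 - ⅔) - 96/(-3) = -359/3 - ⅓*(-96) = -359/3 + 32 = -263/3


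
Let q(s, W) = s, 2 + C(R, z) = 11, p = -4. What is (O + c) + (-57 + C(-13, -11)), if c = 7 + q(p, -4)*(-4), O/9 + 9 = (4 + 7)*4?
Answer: 290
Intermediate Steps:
C(R, z) = 9 (C(R, z) = -2 + 11 = 9)
O = 315 (O = -81 + 9*((4 + 7)*4) = -81 + 9*(11*4) = -81 + 9*44 = -81 + 396 = 315)
c = 23 (c = 7 - 4*(-4) = 7 + 16 = 23)
(O + c) + (-57 + C(-13, -11)) = (315 + 23) + (-57 + 9) = 338 - 48 = 290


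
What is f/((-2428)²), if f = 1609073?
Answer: 1609073/5895184 ≈ 0.27295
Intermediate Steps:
f/((-2428)²) = 1609073/((-2428)²) = 1609073/5895184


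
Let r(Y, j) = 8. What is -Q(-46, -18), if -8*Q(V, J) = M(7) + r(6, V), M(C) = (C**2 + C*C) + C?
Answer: 113/8 ≈ 14.125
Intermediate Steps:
M(C) = C + 2*C**2 (M(C) = (C**2 + C**2) + C = 2*C**2 + C = C + 2*C**2)
Q(V, J) = -113/8 (Q(V, J) = -(7*(1 + 2*7) + 8)/8 = -(7*(1 + 14) + 8)/8 = -(7*15 + 8)/8 = -(105 + 8)/8 = -1/8*113 = -113/8)
-Q(-46, -18) = -1*(-113/8) = 113/8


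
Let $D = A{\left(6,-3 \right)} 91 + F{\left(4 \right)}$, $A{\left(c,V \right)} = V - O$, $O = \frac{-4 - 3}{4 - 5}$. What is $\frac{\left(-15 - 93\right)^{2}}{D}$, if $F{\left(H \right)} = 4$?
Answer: $- \frac{1944}{151} \approx -12.874$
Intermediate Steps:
$O = 7$ ($O = - \frac{7}{-1} = \left(-7\right) \left(-1\right) = 7$)
$A{\left(c,V \right)} = -7 + V$ ($A{\left(c,V \right)} = V - 7 = -7 + V$)
$D = -906$ ($D = \left(-7 - 3\right) 91 + 4 = \left(-10\right) 91 + 4 = -910 + 4 = -906$)
$\frac{\left(-15 - 93\right)^{2}}{D} = \frac{\left(-15 - 93\right)^{2}}{-906} = \left(-108\right)^{2} \left(- \frac{1}{906}\right) = 11664 \left(- \frac{1}{906}\right) = - \frac{1944}{151}$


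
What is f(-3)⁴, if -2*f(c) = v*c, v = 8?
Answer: 20736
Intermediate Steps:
f(c) = -4*c
f(-3)⁴ = (-4*(-3))⁴ = 12⁴ = 20736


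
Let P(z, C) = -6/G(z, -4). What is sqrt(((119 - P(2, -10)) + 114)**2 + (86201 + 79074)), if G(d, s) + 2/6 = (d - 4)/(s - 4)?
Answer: 6*sqrt(5311) ≈ 437.26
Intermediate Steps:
G(d, s) = -1/3 + (-4 + d)/(-4 + s) (G(d, s) = -1/3 + (d - 4)/(s - 4) = -1/3 + (-4 + d)/(-4 + s))
P(z, C) = -6/(1/6 - z/8) (P(z, C) = -6*3*(-4 - 4)/(-8 - 1*(-4) + 3*z) = -6*(-24/(-8 + 4 + 3*z)) = -6*(-24/(-4 + 3*z)) = -6/(1/6 - z/8))
sqrt(((119 - P(2, -10)) + 114)**2 + (86201 + 79074)) = sqrt(((119 - 144/(-4 + 3*2)) + 114)**2 + (86201 + 79074)) = sqrt(((119 - 144/(-4 + 6)) + 114)**2 + 165275) = sqrt(((119 - 144/2) + 114)**2 + 165275) = sqrt(((119 - 1*72) + 114)**2 + 165275) = sqrt(((119 - 72) + 114)**2 + 165275) = sqrt((47 + 114)**2 + 165275) = sqrt(161**2 + 165275) = sqrt(25921 + 165275) = sqrt(191196) = 6*sqrt(5311)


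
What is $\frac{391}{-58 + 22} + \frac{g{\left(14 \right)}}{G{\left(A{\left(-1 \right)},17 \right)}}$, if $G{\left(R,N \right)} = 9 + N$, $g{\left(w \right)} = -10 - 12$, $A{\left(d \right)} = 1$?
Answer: $- \frac{5479}{468} \approx -11.707$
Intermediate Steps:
$g{\left(w \right)} = -22$ ($g{\left(w \right)} = -10 - 12 = -22$)
$\frac{391}{-58 + 22} + \frac{g{\left(14 \right)}}{G{\left(A{\left(-1 \right)},17 \right)}} = \frac{391}{-58 + 22} - \frac{22}{9 + 17} = \frac{391}{-36} - \frac{22}{26} = 391 \left(- \frac{1}{36}\right) - \frac{11}{13} = - \frac{391}{36} - \frac{11}{13} = - \frac{5479}{468}$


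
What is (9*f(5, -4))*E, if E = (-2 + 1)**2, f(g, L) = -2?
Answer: -18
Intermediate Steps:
E = 1 (E = (-1)**2 = 1)
(9*f(5, -4))*E = (9*(-2))*1 = -18*1 = -18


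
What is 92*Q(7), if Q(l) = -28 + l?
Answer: -1932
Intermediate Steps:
92*Q(7) = 92*(-28 + 7) = 92*(-21) = -1932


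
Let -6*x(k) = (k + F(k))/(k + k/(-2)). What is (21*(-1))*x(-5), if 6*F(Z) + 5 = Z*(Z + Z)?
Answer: -7/2 ≈ -3.5000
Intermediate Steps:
F(Z) = -⅚ + Z²/3 (F(Z) = -⅚ + (Z*(Z + Z))/6 = -⅚ + (Z*(2*Z))/6 = -⅚ + (2*Z²)/6 = -⅚ + Z²/3)
x(k) = -(-⅚ + k + k²/3)/(3*k) (x(k) = -(k + (-⅚ + k²/3))/(6*(k + k/(-2))) = -(-⅚ + k + k²/3)/(6*(k + k*(-½))) = -(-⅚ + k + k²/3)/(6*(k - k/2)) = -(-⅚ + k + k²/3)/(6*(k/2)) = -(-⅚ + k + k²/3)*2/k/6 = -(-⅚ + k + k²/3)/(3*k))
(21*(-1))*x(-5) = (21*(-1))*(-⅓ - ⅑*(-5) + (5/18)/(-5)) = -21*(-⅓ + 5/9 + (5/18)*(-⅕)) = -21*(-⅓ + 5/9 - 1/18) = -21*⅙ = -7/2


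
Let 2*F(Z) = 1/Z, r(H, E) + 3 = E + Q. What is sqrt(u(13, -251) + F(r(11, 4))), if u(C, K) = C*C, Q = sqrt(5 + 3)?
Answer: sqrt(678 + 1352*sqrt(2))/(2*sqrt(1 + 2*sqrt(2))) ≈ 13.005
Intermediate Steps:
Q = 2*sqrt(2) (Q = sqrt(8) = 2*sqrt(2) ≈ 2.8284)
u(C, K) = C**2
r(H, E) = -3 + E + 2*sqrt(2) (r(H, E) = -3 + (E + 2*sqrt(2)) = -3 + E + 2*sqrt(2))
F(Z) = 1/(2*Z)
sqrt(u(13, -251) + F(r(11, 4))) = sqrt(13**2 + 1/(2*(-3 + 4 + 2*sqrt(2)))) = sqrt(169 + 1/(2*(1 + 2*sqrt(2))))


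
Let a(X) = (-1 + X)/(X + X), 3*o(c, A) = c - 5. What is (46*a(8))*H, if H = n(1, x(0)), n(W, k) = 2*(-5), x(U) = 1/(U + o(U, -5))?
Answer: -805/4 ≈ -201.25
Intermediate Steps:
o(c, A) = -5/3 + c/3 (o(c, A) = (c - 5)/3 = (-5 + c)/3 = -5/3 + c/3)
a(X) = (-1 + X)/(2*X) (a(X) = (-1 + X)/((2*X)) = (-1 + X)*(1/(2*X)) = (-1 + X)/(2*X))
x(U) = 1/(-5/3 + 4*U/3) (x(U) = 1/(U + (-5/3 + U/3)) = 1/(-5/3 + 4*U/3))
n(W, k) = -10
H = -10
(46*a(8))*H = (46*((½)*(-1 + 8)/8))*(-10) = (46*((½)*(⅛)*7))*(-10) = (46*(7/16))*(-10) = (161/8)*(-10) = -805/4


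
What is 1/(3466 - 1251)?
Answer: 1/2215 ≈ 0.00045147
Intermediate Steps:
1/(3466 - 1251) = 1/2215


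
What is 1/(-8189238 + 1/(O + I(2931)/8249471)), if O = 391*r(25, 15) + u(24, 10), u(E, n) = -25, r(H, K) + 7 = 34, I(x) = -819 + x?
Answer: -86883430684/711509092119529321 ≈ -1.2211e-7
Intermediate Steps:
r(H, K) = 27 (r(H, K) = -7 + 34 = 27)
O = 10532 (O = 391*27 - 25 = 10557 - 25 = 10532)
1/(-8189238 + 1/(O + I(2931)/8249471)) = 1/(-8189238 + 1/(10532 + (-819 + 2931)/8249471)) = 1/(-8189238 + 1/(10532 + 2112*(1/8249471))) = 1/(-8189238 + 1/(10532 + 2112/8249471)) = 1/(-8189238 + 1/(86883430684/8249471)) = 1/(-8189238 + 8249471/86883430684) = 1/(-711509092119529321/86883430684) = -86883430684/711509092119529321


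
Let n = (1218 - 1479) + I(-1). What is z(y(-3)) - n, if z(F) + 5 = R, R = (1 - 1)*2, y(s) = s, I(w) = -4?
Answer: 260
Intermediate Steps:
R = 0 (R = 0*2 = 0)
z(F) = -5 (z(F) = -5 + 0 = -5)
n = -265 (n = (1218 - 1479) - 4 = -261 - 4 = -265)
z(y(-3)) - n = -5 - 1*(-265) = -5 + 265 = 260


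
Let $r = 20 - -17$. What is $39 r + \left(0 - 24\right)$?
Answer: $1419$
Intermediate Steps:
$r = 37$ ($r = 20 + 17 = 37$)
$39 r + \left(0 - 24\right) = 39 \cdot 37 + \left(0 - 24\right) = 1443 - 24 = 1419$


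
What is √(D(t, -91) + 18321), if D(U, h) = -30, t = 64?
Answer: √18291 ≈ 135.24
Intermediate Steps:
√(D(t, -91) + 18321) = √(-30 + 18321) = √18291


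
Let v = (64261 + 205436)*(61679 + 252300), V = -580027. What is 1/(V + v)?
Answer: 1/84678614336 ≈ 1.1809e-11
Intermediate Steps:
v = 84679194363 (v = 269697*313979 = 84679194363)
1/(V + v) = 1/(-580027 + 84679194363) = 1/84678614336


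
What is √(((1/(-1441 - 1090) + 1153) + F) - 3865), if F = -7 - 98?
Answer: 2*I*√4511398667/2531 ≈ 53.075*I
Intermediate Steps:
F = -105
√(((1/(-1441 - 1090) + 1153) + F) - 3865) = √(((1/(-1441 - 1090) + 1153) - 105) - 3865) = √(((1/(-2531) + 1153) - 105) - 3865) = √(((-1/2531 + 1153) - 105) - 3865) = √((2918242/2531 - 105) - 3865) = √(2652487/2531 - 3865) = √(-7129828/2531) = 2*I*√4511398667/2531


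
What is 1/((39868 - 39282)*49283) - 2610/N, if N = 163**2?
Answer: -75376350611/767308415822 ≈ -0.098235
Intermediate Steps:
N = 26569
1/((39868 - 39282)*49283) - 2610/N = 1/((39868 - 39282)*49283) - 2610/26569 = (1/49283)/586 - 2610*1/26569 = (1/586)*(1/49283) - 2610/26569 = 1/28879838 - 2610/26569 = -75376350611/767308415822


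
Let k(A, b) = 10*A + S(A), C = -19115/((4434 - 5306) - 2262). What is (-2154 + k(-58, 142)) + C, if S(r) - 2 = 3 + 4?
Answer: -8521035/3134 ≈ -2718.9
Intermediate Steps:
S(r) = 9 (S(r) = 2 + (3 + 4) = 2 + 7 = 9)
C = 19115/3134 (C = -19115/(-872 - 2262) = -19115/(-3134) = -19115*(-1/3134) = 19115/3134 ≈ 6.0992)
k(A, b) = 9 + 10*A (k(A, b) = 10*A + 9 = 9 + 10*A)
(-2154 + k(-58, 142)) + C = (-2154 + (9 + 10*(-58))) + 19115/3134 = (-2154 + (9 - 580)) + 19115/3134 = (-2154 - 571) + 19115/3134 = -2725 + 19115/3134 = -8521035/3134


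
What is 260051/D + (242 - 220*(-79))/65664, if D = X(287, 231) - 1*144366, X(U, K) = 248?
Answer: -403787263/262871232 ≈ -1.5361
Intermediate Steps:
D = -144118 (D = 248 - 1*144366 = 248 - 144366 = -144118)
260051/D + (242 - 220*(-79))/65664 = 260051/(-144118) + (242 - 220*(-79))/65664 = 260051*(-1/144118) + (242 + 17380)*(1/65664) = -260051/144118 + 17622*(1/65664) = -260051/144118 + 979/3648 = -403787263/262871232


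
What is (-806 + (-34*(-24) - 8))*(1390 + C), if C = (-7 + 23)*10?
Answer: 3100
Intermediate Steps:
C = 160 (C = 16*10 = 160)
(-806 + (-34*(-24) - 8))*(1390 + C) = (-806 + (-34*(-24) - 8))*(1390 + 160) = (-806 + (816 - 8))*1550 = (-806 + 808)*1550 = 2*1550 = 3100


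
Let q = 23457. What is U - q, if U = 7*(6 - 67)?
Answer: -23884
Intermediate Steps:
U = -427 (U = 7*(-61) = -427)
U - q = -427 - 1*23457 = -427 - 23457 = -23884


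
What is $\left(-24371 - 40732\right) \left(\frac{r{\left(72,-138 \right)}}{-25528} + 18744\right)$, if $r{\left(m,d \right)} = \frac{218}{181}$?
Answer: $- \frac{2819217915363261}{2310284} \approx -1.2203 \cdot 10^{9}$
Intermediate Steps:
$r{\left(m,d \right)} = \frac{218}{181}$ ($r{\left(m,d \right)} = 218 \cdot \frac{1}{181} = \frac{218}{181}$)
$\left(-24371 - 40732\right) \left(\frac{r{\left(72,-138 \right)}}{-25528} + 18744\right) = \left(-24371 - 40732\right) \left(\frac{218}{181 \left(-25528\right)} + 18744\right) = - 65103 \left(\frac{218}{181} \left(- \frac{1}{25528}\right) + 18744\right) = - 65103 \left(- \frac{109}{2310284} + 18744\right) = \left(-65103\right) \frac{43303963187}{2310284} = - \frac{2819217915363261}{2310284}$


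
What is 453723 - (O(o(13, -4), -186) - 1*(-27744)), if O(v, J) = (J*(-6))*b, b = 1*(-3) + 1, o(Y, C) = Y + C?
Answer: 428211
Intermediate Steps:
o(Y, C) = C + Y
b = -2 (b = -3 + 1 = -2)
O(v, J) = 12*J (O(v, J) = (J*(-6))*(-2) = -6*J*(-2) = 12*J)
453723 - (O(o(13, -4), -186) - 1*(-27744)) = 453723 - (12*(-186) - 1*(-27744)) = 453723 - (-2232 + 27744) = 453723 - 1*25512 = 453723 - 25512 = 428211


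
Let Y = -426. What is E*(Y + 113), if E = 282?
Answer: -88266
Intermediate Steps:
E*(Y + 113) = 282*(-426 + 113) = 282*(-313) = -88266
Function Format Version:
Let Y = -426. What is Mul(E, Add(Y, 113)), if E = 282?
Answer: -88266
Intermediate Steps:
Mul(E, Add(Y, 113)) = Mul(282, Add(-426, 113)) = Mul(282, -313) = -88266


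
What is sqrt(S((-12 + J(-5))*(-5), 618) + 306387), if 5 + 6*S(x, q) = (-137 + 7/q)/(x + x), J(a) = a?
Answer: sqrt(3381767573811110)/105060 ≈ 553.52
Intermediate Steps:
S(x, q) = -5/6 + (-137 + 7/q)/(12*x) (S(x, q) = -5/6 + ((-137 + 7/q)/(x + x))/6 = -5/6 + ((-137 + 7/q)/((2*x)))/6 = -5/6 + ((-137 + 7/q)*(1/(2*x)))/6 = -5/6 + ((-137 + 7/q)/(2*x))/6 = -5/6 + (-137 + 7/q)/(12*x))
sqrt(S((-12 + J(-5))*(-5), 618) + 306387) = sqrt((1/12)*(7 - 137*618 - 10*618*(-12 - 5)*(-5))/(618*((-12 - 5)*(-5))) + 306387) = sqrt((1/12)*(1/618)*(7 - 84666 - 10*618*(-17*(-5)))/(-17*(-5)) + 306387) = sqrt((1/12)*(1/618)*(7 - 84666 - 10*618*85)/85 + 306387) = sqrt((1/12)*(1/618)*(1/85)*(7 - 84666 - 525300) + 306387) = sqrt((1/12)*(1/618)*(1/85)*(-609959) + 306387) = sqrt(-609959/630360 + 306387) = sqrt(193133499361/630360) = sqrt(3381767573811110)/105060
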